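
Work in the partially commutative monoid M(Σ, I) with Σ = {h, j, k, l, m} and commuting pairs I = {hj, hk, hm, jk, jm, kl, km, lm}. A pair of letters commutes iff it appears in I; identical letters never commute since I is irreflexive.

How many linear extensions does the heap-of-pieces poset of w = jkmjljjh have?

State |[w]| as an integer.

168

#0=j has no predecessor
#1=k has no predecessor
#2=m has no predecessor
#3=j depends on [0:j]
#4=l depends on [3:j]
#5=j depends on [4:l]
#6=j depends on [5:j]
#7=h depends on [4:l]
sources: [0:j, 1:k, 2:m]
N(rest) = Σ N(rest − s) over sources s of rest; N(one piece) = 1:
  size 1 → [1]=1  [2]=1  [6]=1  [7]=1
  size 2 → [1,2]=2  [1,6]=2  [1,7]=2  [2,6]=2  [2,7]=2  [5,6]=1  [6,7]=2
  size 3 → [1,2,6]=6  [1,2,7]=6  [1,5,6]=3  [1,6,7]=6  [2,5,6]=3  [2,6,7]=6  [5,6,7]=3
  size 4 → [1,2,5,6]=12  [1,2,6,7]=24  [1,5,6,7]=12  [2,5,6,7]=12  [4,5,6,7]=3
  size 5 → [1,2,5,6,7]=60  [1,4,5,6,7]=15  [2,4,5,6,7]=15  [3,4,5,6,7]=3
  size 6 → [0,3,4,5,6,7]=3  [1,2,4,5,6,7]=90  [1,3,4,5,6,7]=18  [2,3,4,5,6,7]=18
  first=0(j) contributes 126
  first=1(k) contributes 21
  first=2(m) contributes 21
|[w]| = 168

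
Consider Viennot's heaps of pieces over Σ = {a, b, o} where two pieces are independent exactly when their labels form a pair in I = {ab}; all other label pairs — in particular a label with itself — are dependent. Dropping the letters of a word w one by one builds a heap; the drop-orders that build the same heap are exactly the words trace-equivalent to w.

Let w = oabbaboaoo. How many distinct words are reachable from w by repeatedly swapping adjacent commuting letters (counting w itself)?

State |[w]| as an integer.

10

drop 0:o onto floor
drop 1:a onto {0:o}
drop 2:b onto {0:o}
drop 3:b onto {2:b}
drop 4:a onto {1:a}
drop 5:b onto {3:b}
drop 6:o onto {4:a, 5:b}
drop 7:a onto {6:o}
drop 8:o onto {7:a}
drop 9:o onto {8:o}
ground layer = {0:o}
drop-orders for the pieces not yet dropped (sum over which currently-grounded one goes next):
  1 to go: {9} 1
  2 to go: {8,9} 1
  3 to go: {7,8,9} 1
  4 to go: {6,7,8,9} 1
  5 to go: {4,6,7,8,9} 1  {5,6,7,8,9} 1
  6 to go: {1,4,6,7,8,9} 1  {3,5,6,7,8,9} 1  {4,5,6,7,8,9} 2
  7 to go: {1,4,5,6,7,8,9} 3  {2,3,5,6,7,8,9} 1  {3,4,5,6,7,8,9} 3
  8 to go: {1,3,4,5,6,7,8,9} 6  {2,3,4,5,6,7,8,9} 4
  if 0:o drops first: 10 orders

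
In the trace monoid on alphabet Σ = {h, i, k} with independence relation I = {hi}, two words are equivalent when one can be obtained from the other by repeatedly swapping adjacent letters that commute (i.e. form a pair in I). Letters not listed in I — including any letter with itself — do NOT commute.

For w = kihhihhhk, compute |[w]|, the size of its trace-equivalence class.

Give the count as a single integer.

21

#0=k has no predecessor
#1=i depends on [0:k]
#2=h depends on [0:k]
#3=h depends on [2:h]
#4=i depends on [1:i]
#5=h depends on [3:h]
#6=h depends on [5:h]
#7=h depends on [6:h]
#8=k depends on [4:i, 7:h]
sources: [0:k]
N(rest) = Σ N(rest − s) over sources s of rest; N(one piece) = 1:
  size 1 → [8]=1
  size 2 → [4,8]=1  [7,8]=1
  size 3 → [1,4,8]=1  [4,7,8]=2  [6,7,8]=1
  size 4 → [1,4,7,8]=3  [4,6,7,8]=3  [5,6,7,8]=1
  size 5 → [1,4,6,7,8]=6  [3,5,6,7,8]=1  [4,5,6,7,8]=4
  size 6 → [1,4,5,6,7,8]=10  [2,3,5,6,7,8]=1  [3,4,5,6,7,8]=5
  size 7 → [1,3,4,5,6,7,8]=15  [2,3,4,5,6,7,8]=6
  first=0(k) contributes 21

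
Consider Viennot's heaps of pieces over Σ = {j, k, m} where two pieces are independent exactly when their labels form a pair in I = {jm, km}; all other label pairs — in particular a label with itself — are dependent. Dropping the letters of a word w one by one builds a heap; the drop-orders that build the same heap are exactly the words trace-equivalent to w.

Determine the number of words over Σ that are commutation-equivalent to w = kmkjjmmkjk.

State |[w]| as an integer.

drop 0:k onto floor
drop 1:m onto floor
drop 2:k onto {0:k}
drop 3:j onto {2:k}
drop 4:j onto {3:j}
drop 5:m onto {1:m}
drop 6:m onto {5:m}
drop 7:k onto {4:j}
drop 8:j onto {7:k}
drop 9:k onto {8:j}
ground layer = {0:k, 1:m}
drop-orders for the pieces not yet dropped (sum over which currently-grounded one goes next):
  1 to go: {6} 1  {9} 1
  2 to go: {5,6} 1  {6,9} 2  {8,9} 1
  3 to go: {1,5,6} 1  {5,6,9} 3  {6,8,9} 3  {7,8,9} 1
  4 to go: {1,5,6,9} 4  {4,7,8,9} 1  {5,6,8,9} 6  {6,7,8,9} 4
  5 to go: {1,5,6,8,9} 10  {3,4,7,8,9} 1  {4,6,7,8,9} 5  {5,6,7,8,9} 10
  6 to go: {1,5,6,7,8,9} 20  {2,3,4,7,8,9} 1  {3,4,6,7,8,9} 6  {4,5,6,7,8,9} 15
  7 to go: {0,2,3,4,7,8,9} 1  {1,4,5,6,7,8,9} 35  {2,3,4,6,7,8,9} 7  {3,4,5,6,7,8,9} 21
  8 to go: {0,2,3,4,6,7,8,9} 8  {1,3,4,5,6,7,8,9} 56  {2,3,4,5,6,7,8,9} 28
  if 0:k drops first: 84 orders
  if 1:m drops first: 36 orders
heap linearizations: 120

120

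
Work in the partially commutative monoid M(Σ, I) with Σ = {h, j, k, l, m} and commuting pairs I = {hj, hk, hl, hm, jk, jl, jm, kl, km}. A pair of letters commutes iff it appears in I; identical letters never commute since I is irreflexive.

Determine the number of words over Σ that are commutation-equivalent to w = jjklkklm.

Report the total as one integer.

560

piece 0:j — minimal
piece 1:j rests on {0:j}
piece 2:k — minimal
piece 3:l — minimal
piece 4:k rests on {2:k}
piece 5:k rests on {4:k}
piece 6:l rests on {3:l}
piece 7:m rests on {6:l}
minimal pieces: {0:j, 2:k, 3:l}
ways to finish when only these pieces remain (= sum over removing one remaining piece with nothing left below it):
  1 left: {1}→1  {5}→1  {7}→1
  2 left: {0,1}→1  {1,5}→2  {1,7}→2  {4,5}→1  {5,7}→2  {6,7}→1
  3 left: {0,1,5}→3  {0,1,7}→3  {1,4,5}→3  {1,5,7}→6  {1,6,7}→3  {2,4,5}→1  {3,6,7}→1  {4,5,7}→3  {5,6,7}→3
  4 left: {0,1,4,5}→6  {0,1,5,7}→12  {0,1,6,7}→6  {1,2,4,5}→4  {1,3,6,7}→4  {1,4,5,7}→12  {1,5,6,7}→12  {2,4,5,7}→4  {3,5,6,7}→4  {4,5,6,7}→6
  5 left: {0,1,2,4,5}→10  {0,1,3,6,7}→10  {0,1,4,5,7}→30  {0,1,5,6,7}→30  {1,2,4,5,7}→20  {1,3,5,6,7}→20  {1,4,5,6,7}→30  {2,4,5,6,7}→10  {3,4,5,6,7}→10
  6 left: {0,1,2,4,5,7}→60  {0,1,3,5,6,7}→60  {0,1,4,5,6,7}→90  {1,2,4,5,6,7}→60  {1,3,4,5,6,7}→60  {2,3,4,5,6,7}→20
  placing 0:j first → 140 extensions
  placing 2:k first → 210 extensions
  placing 3:l first → 210 extensions
total linear extensions = 560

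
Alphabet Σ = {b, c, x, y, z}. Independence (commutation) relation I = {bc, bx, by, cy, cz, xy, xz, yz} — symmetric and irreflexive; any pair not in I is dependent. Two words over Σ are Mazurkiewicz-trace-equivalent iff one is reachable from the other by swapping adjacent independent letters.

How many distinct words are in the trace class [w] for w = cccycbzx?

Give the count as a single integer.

drop 0:c onto floor
drop 1:c onto {0:c}
drop 2:c onto {1:c}
drop 3:y onto floor
drop 4:c onto {2:c}
drop 5:b onto floor
drop 6:z onto {5:b}
drop 7:x onto {4:c}
ground layer = {0:c, 3:y, 5:b}
drop-orders for the pieces not yet dropped (sum over which currently-grounded one goes next):
  1 to go: {3} 1  {6} 1  {7} 1
  2 to go: {3,6} 2  {3,7} 2  {4,7} 1  {5,6} 1  {6,7} 2
  3 to go: {2,4,7} 1  {3,4,7} 3  {3,5,6} 3  {3,6,7} 6  {4,6,7} 3  {5,6,7} 3
  4 to go: {1,2,4,7} 1  {2,3,4,7} 4  {2,4,6,7} 4  {3,4,6,7} 12  {3,5,6,7} 12  {4,5,6,7} 6
  5 to go: {0,1,2,4,7} 1  {1,2,3,4,7} 5  {1,2,4,6,7} 5  {2,3,4,6,7} 20  {2,4,5,6,7} 10  {3,4,5,6,7} 30
  6 to go: {0,1,2,3,4,7} 6  {0,1,2,4,6,7} 6  {1,2,3,4,6,7} 30  {1,2,4,5,6,7} 15  {2,3,4,5,6,7} 60
  if 0:c drops first: 105 orders
  if 3:y drops first: 21 orders
  if 5:b drops first: 42 orders
heap linearizations: 168

168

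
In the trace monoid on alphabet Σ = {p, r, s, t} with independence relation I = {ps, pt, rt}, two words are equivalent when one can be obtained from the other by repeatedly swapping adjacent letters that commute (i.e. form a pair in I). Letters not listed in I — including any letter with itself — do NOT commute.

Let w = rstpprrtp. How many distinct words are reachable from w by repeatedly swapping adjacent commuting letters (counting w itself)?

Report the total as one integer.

46

drop 0:r onto floor
drop 1:s onto {0:r}
drop 2:t onto {1:s}
drop 3:p onto {0:r}
drop 4:p onto {3:p}
drop 5:r onto {1:s, 4:p}
drop 6:r onto {5:r}
drop 7:t onto {2:t}
drop 8:p onto {6:r}
ground layer = {0:r}
drop-orders for the pieces not yet dropped (sum over which currently-grounded one goes next):
  1 to go: {7} 1  {8} 1
  2 to go: {2,7} 1  {6,8} 1  {7,8} 2
  3 to go: {2,7,8} 3  {5,6,8} 1  {6,7,8} 3
  4 to go: {2,6,7,8} 6  {4,5,6,8} 1  {5,6,7,8} 4
  5 to go: {2,5,6,7,8} 10  {3,4,5,6,8} 1  {4,5,6,7,8} 5
  6 to go: {1,2,5,6,7,8} 10  {2,4,5,6,7,8} 15  {3,4,5,6,7,8} 6
  7 to go: {1,2,4,5,6,7,8} 25  {2,3,4,5,6,7,8} 21
  if 0:r drops first: 46 orders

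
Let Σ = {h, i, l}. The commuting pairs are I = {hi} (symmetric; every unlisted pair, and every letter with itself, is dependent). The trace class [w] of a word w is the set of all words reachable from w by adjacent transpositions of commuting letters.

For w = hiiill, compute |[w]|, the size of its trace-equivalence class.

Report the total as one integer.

4

#0=h has no predecessor
#1=i has no predecessor
#2=i depends on [1:i]
#3=i depends on [2:i]
#4=l depends on [0:h, 3:i]
#5=l depends on [4:l]
sources: [0:h, 1:i]
N(rest) = Σ N(rest − s) over sources s of rest; N(one piece) = 1:
  size 1 → [5]=1
  size 2 → [4,5]=1
  size 3 → [0,4,5]=1  [3,4,5]=1
  size 4 → [0,3,4,5]=2  [2,3,4,5]=1
  first=0(h) contributes 1
  first=1(i) contributes 3
|[w]| = 4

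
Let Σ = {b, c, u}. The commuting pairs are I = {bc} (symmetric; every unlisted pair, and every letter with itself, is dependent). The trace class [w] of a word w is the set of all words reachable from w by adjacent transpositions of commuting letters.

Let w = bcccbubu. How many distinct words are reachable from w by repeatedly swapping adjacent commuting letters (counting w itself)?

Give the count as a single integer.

#0=b has no predecessor
#1=c has no predecessor
#2=c depends on [1:c]
#3=c depends on [2:c]
#4=b depends on [0:b]
#5=u depends on [3:c, 4:b]
#6=b depends on [5:u]
#7=u depends on [6:b]
sources: [0:b, 1:c]
N(rest) = Σ N(rest − s) over sources s of rest; N(one piece) = 1:
  size 1 → [7]=1
  size 2 → [6,7]=1
  size 3 → [5,6,7]=1
  size 4 → [3,5,6,7]=1  [4,5,6,7]=1
  size 5 → [0,4,5,6,7]=1  [2,3,5,6,7]=1  [3,4,5,6,7]=2
  size 6 → [0,3,4,5,6,7]=3  [1,2,3,5,6,7]=1  [2,3,4,5,6,7]=3
  first=0(b) contributes 4
  first=1(c) contributes 6
|[w]| = 10

10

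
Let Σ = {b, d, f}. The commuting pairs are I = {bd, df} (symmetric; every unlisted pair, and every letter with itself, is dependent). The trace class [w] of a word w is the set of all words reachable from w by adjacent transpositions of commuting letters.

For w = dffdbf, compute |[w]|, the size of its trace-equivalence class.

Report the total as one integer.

15

#0=d has no predecessor
#1=f has no predecessor
#2=f depends on [1:f]
#3=d depends on [0:d]
#4=b depends on [2:f]
#5=f depends on [4:b]
sources: [0:d, 1:f]
N(rest) = Σ N(rest − s) over sources s of rest; N(one piece) = 1:
  size 1 → [3]=1  [5]=1
  size 2 → [0,3]=1  [3,5]=2  [4,5]=1
  size 3 → [0,3,5]=3  [2,4,5]=1  [3,4,5]=3
  size 4 → [0,3,4,5]=6  [1,2,4,5]=1  [2,3,4,5]=4
  first=0(d) contributes 5
  first=1(f) contributes 10
|[w]| = 15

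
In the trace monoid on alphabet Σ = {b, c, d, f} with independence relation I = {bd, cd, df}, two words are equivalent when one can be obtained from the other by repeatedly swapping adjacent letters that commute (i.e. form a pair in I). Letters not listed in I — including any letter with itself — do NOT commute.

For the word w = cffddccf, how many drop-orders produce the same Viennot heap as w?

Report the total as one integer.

drop 0:c onto floor
drop 1:f onto {0:c}
drop 2:f onto {1:f}
drop 3:d onto floor
drop 4:d onto {3:d}
drop 5:c onto {2:f}
drop 6:c onto {5:c}
drop 7:f onto {6:c}
ground layer = {0:c, 3:d}
drop-orders for the pieces not yet dropped (sum over which currently-grounded one goes next):
  1 to go: {4} 1  {7} 1
  2 to go: {3,4} 1  {4,7} 2  {6,7} 1
  3 to go: {3,4,7} 3  {4,6,7} 3  {5,6,7} 1
  4 to go: {2,5,6,7} 1  {3,4,6,7} 6  {4,5,6,7} 4
  5 to go: {1,2,5,6,7} 1  {2,4,5,6,7} 5  {3,4,5,6,7} 10
  6 to go: {0,1,2,5,6,7} 1  {1,2,4,5,6,7} 6  {2,3,4,5,6,7} 15
  if 0:c drops first: 21 orders
  if 3:d drops first: 7 orders
heap linearizations: 28

28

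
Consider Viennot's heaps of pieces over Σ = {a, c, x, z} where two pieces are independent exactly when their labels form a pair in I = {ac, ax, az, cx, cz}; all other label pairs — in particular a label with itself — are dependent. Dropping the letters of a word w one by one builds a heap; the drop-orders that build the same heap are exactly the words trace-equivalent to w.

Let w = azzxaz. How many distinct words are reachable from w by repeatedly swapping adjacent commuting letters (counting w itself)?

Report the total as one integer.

15

drop 0:a onto floor
drop 1:z onto floor
drop 2:z onto {1:z}
drop 3:x onto {2:z}
drop 4:a onto {0:a}
drop 5:z onto {3:x}
ground layer = {0:a, 1:z}
drop-orders for the pieces not yet dropped (sum over which currently-grounded one goes next):
  1 to go: {4} 1  {5} 1
  2 to go: {0,4} 1  {3,5} 1  {4,5} 2
  3 to go: {0,4,5} 3  {2,3,5} 1  {3,4,5} 3
  4 to go: {0,3,4,5} 6  {1,2,3,5} 1  {2,3,4,5} 4
  if 0:a drops first: 5 orders
  if 1:z drops first: 10 orders
heap linearizations: 15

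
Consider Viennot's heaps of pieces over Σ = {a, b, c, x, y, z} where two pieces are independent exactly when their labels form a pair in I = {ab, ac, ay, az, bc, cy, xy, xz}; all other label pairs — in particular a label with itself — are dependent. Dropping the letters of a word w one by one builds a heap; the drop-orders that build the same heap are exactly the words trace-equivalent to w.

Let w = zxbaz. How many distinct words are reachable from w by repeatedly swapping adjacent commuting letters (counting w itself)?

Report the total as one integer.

piece 0:z — minimal
piece 1:x — minimal
piece 2:b rests on {0:z, 1:x}
piece 3:a rests on {1:x}
piece 4:z rests on {2:b}
minimal pieces: {0:z, 1:x}
ways to finish when only these pieces remain (= sum over removing one remaining piece with nothing left below it):
  1 left: {3}→1  {4}→1
  2 left: {2,4}→1  {3,4}→2
  3 left: {0,2,4}→1  {2,3,4}→3
  placing 0:z first → 3 extensions
  placing 1:x first → 4 extensions
total linear extensions = 7

7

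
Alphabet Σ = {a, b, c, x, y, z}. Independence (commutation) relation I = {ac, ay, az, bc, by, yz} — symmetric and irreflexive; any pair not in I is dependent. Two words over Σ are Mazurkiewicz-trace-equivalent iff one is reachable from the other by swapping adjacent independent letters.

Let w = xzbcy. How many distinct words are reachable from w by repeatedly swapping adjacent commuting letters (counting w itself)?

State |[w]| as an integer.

3

#0=x has no predecessor
#1=z depends on [0:x]
#2=b depends on [1:z]
#3=c depends on [1:z]
#4=y depends on [3:c]
sources: [0:x]
N(rest) = Σ N(rest − s) over sources s of rest; N(one piece) = 1:
  size 1 → [2]=1  [4]=1
  size 2 → [2,4]=2  [3,4]=1
  size 3 → [2,3,4]=3
  first=0(x) contributes 3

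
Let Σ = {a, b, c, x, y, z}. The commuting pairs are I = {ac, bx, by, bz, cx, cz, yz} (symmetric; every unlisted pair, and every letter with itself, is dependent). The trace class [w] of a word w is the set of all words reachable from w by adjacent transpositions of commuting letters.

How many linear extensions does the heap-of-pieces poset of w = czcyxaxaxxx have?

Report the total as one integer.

4

piece 0:c — minimal
piece 1:z — minimal
piece 2:c rests on {0:c}
piece 3:y rests on {2:c}
piece 4:x rests on {1:z, 3:y}
piece 5:a rests on {4:x}
piece 6:x rests on {5:a}
piece 7:a rests on {6:x}
piece 8:x rests on {7:a}
piece 9:x rests on {8:x}
piece 10:x rests on {9:x}
minimal pieces: {0:c, 1:z}
ways to finish when only these pieces remain (= sum over removing one remaining piece with nothing left below it):
  1 left: {10}→1
  2 left: {9,10}→1
  3 left: {8,9,10}→1
  4 left: {7,8,9,10}→1
  5 left: {6,7,8,9,10}→1
  6 left: {5,6,7,8,9,10}→1
  7 left: {4,5,6,7,8,9,10}→1
  8 left: {1,4,5,6,7,8,9,10}→1  {3,4,5,6,7,8,9,10}→1
  9 left: {1,3,4,5,6,7,8,9,10}→2  {2,3,4,5,6,7,8,9,10}→1
  placing 0:c first → 3 extensions
  placing 1:z first → 1 extensions
total linear extensions = 4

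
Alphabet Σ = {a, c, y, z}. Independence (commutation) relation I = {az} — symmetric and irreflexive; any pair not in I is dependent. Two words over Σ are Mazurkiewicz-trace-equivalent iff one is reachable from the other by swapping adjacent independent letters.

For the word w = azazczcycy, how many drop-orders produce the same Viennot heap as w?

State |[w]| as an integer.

6

#0=a has no predecessor
#1=z has no predecessor
#2=a depends on [0:a]
#3=z depends on [1:z]
#4=c depends on [2:a, 3:z]
#5=z depends on [4:c]
#6=c depends on [5:z]
#7=y depends on [6:c]
#8=c depends on [7:y]
#9=y depends on [8:c]
sources: [0:a, 1:z]
N(rest) = Σ N(rest − s) over sources s of rest; N(one piece) = 1:
  size 1 → [9]=1
  size 2 → [8,9]=1
  size 3 → [7,8,9]=1
  size 4 → [6,7,8,9]=1
  size 5 → [5,6,7,8,9]=1
  size 6 → [4,5,6,7,8,9]=1
  size 7 → [2,4,5,6,7,8,9]=1  [3,4,5,6,7,8,9]=1
  size 8 → [0,2,4,5,6,7,8,9]=1  [1,3,4,5,6,7,8,9]=1  [2,3,4,5,6,7,8,9]=2
  first=0(a) contributes 3
  first=1(z) contributes 3
|[w]| = 6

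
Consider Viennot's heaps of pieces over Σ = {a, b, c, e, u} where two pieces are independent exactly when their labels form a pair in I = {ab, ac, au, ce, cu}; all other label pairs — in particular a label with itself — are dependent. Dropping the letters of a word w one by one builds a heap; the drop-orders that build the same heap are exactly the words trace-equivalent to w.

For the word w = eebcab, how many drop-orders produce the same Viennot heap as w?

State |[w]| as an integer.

piece 0:e — minimal
piece 1:e rests on {0:e}
piece 2:b rests on {1:e}
piece 3:c rests on {2:b}
piece 4:a rests on {1:e}
piece 5:b rests on {3:c}
minimal pieces: {0:e}
ways to finish when only these pieces remain (= sum over removing one remaining piece with nothing left below it):
  1 left: {4}→1  {5}→1
  2 left: {3,5}→1  {4,5}→2
  3 left: {2,3,5}→1  {3,4,5}→3
  4 left: {2,3,4,5}→4
  placing 0:e first → 4 extensions

4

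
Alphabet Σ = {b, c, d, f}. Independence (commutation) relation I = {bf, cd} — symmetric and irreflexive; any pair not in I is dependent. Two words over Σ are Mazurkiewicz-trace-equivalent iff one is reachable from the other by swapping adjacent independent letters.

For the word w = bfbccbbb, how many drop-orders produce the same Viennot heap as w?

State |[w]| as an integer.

3

#0=b has no predecessor
#1=f has no predecessor
#2=b depends on [0:b]
#3=c depends on [1:f, 2:b]
#4=c depends on [3:c]
#5=b depends on [4:c]
#6=b depends on [5:b]
#7=b depends on [6:b]
sources: [0:b, 1:f]
N(rest) = Σ N(rest − s) over sources s of rest; N(one piece) = 1:
  size 1 → [7]=1
  size 2 → [6,7]=1
  size 3 → [5,6,7]=1
  size 4 → [4,5,6,7]=1
  size 5 → [3,4,5,6,7]=1
  size 6 → [1,3,4,5,6,7]=1  [2,3,4,5,6,7]=1
  first=0(b) contributes 2
  first=1(f) contributes 1
|[w]| = 3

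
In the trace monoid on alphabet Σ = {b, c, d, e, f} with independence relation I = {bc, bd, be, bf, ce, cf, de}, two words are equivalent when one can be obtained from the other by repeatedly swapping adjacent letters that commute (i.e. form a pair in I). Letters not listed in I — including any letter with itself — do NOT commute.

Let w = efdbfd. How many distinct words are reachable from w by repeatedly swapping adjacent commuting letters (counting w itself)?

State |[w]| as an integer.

0(e) covers ∅
1(f) covers 0:e
2(d) covers 1:f
3(b) covers ∅
4(f) covers 2:d
5(d) covers 4:f
floor of heap: 0:e, 3:b
completions by unplaced set U, small U first (add the entries for U minus each lowest piece of U):
  |U|=1: {3}:1  {5}:1
  |U|=2: {3,5}:2  {4,5}:1
  |U|=3: {2,4,5}:1  {3,4,5}:3
  |U|=4: {1,2,4,5}:1  {2,3,4,5}:4
  start at 0(e): 5
  start at 3(b): 1
sum over floor = 6

6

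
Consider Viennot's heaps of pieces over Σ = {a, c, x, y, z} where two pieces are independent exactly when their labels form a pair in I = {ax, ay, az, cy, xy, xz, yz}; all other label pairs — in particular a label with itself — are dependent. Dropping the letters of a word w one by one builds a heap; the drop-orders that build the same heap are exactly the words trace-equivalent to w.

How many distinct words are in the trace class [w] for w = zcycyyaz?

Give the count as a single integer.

0(z) covers ∅
1(c) covers 0:z
2(y) covers ∅
3(c) covers 1:c
4(y) covers 2:y
5(y) covers 4:y
6(a) covers 3:c
7(z) covers 3:c
floor of heap: 0:z, 2:y
completions by unplaced set U, small U first (add the entries for U minus each lowest piece of U):
  |U|=1: {5}:1  {6}:1  {7}:1
  |U|=2: {4,5}:1  {5,6}:2  {5,7}:2  {6,7}:2
  |U|=3: {2,4,5}:1  {3,6,7}:2  {4,5,6}:3  {4,5,7}:3  {5,6,7}:6
  |U|=4: {1,3,6,7}:2  {2,4,5,6}:4  {2,4,5,7}:4  {3,5,6,7}:8  {4,5,6,7}:12
  |U|=5: {0,1,3,6,7}:2  {1,3,5,6,7}:10  {2,4,5,6,7}:20  {3,4,5,6,7}:20
  |U|=6: {0,1,3,5,6,7}:12  {1,3,4,5,6,7}:30  {2,3,4,5,6,7}:40
  start at 0(z): 70
  start at 2(y): 42
sum over floor = 112

112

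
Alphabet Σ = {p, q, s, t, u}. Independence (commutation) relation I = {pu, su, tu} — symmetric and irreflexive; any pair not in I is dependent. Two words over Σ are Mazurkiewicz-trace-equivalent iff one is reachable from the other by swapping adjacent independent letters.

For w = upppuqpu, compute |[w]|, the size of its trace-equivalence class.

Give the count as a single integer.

20

#0=u has no predecessor
#1=p has no predecessor
#2=p depends on [1:p]
#3=p depends on [2:p]
#4=u depends on [0:u]
#5=q depends on [3:p, 4:u]
#6=p depends on [5:q]
#7=u depends on [5:q]
sources: [0:u, 1:p]
N(rest) = Σ N(rest − s) over sources s of rest; N(one piece) = 1:
  size 1 → [6]=1  [7]=1
  size 2 → [6,7]=2
  size 3 → [5,6,7]=2
  size 4 → [3,5,6,7]=2  [4,5,6,7]=2
  size 5 → [0,4,5,6,7]=2  [2,3,5,6,7]=2  [3,4,5,6,7]=4
  size 6 → [0,3,4,5,6,7]=6  [1,2,3,5,6,7]=2  [2,3,4,5,6,7]=6
  first=0(u) contributes 8
  first=1(p) contributes 12
|[w]| = 20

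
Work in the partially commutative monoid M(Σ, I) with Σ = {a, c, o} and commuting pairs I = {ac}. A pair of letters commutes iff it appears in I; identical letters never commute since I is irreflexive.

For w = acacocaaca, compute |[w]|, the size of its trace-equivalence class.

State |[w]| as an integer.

drop 0:a onto floor
drop 1:c onto floor
drop 2:a onto {0:a}
drop 3:c onto {1:c}
drop 4:o onto {2:a, 3:c}
drop 5:c onto {4:o}
drop 6:a onto {4:o}
drop 7:a onto {6:a}
drop 8:c onto {5:c}
drop 9:a onto {7:a}
ground layer = {0:a, 1:c}
drop-orders for the pieces not yet dropped (sum over which currently-grounded one goes next):
  1 to go: {8} 1  {9} 1
  2 to go: {5,8} 1  {7,9} 1  {8,9} 2
  3 to go: {5,8,9} 3  {6,7,9} 1  {7,8,9} 3
  4 to go: {5,7,8,9} 6  {6,7,8,9} 4
  5 to go: {5,6,7,8,9} 10
  6 to go: {4,5,6,7,8,9} 10
  7 to go: {2,4,5,6,7,8,9} 10  {3,4,5,6,7,8,9} 10
  8 to go: {0,2,4,5,6,7,8,9} 10  {1,3,4,5,6,7,8,9} 10  {2,3,4,5,6,7,8,9} 20
  if 0:a drops first: 30 orders
  if 1:c drops first: 30 orders
heap linearizations: 60

60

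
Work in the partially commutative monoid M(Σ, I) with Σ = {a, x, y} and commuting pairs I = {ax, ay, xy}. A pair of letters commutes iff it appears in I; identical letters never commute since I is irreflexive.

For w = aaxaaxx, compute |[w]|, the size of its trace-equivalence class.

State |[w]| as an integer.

35

0(a) covers ∅
1(a) covers 0:a
2(x) covers ∅
3(a) covers 1:a
4(a) covers 3:a
5(x) covers 2:x
6(x) covers 5:x
floor of heap: 0:a, 2:x
completions by unplaced set U, small U first (add the entries for U minus each lowest piece of U):
  |U|=1: {4}:1  {6}:1
  |U|=2: {3,4}:1  {4,6}:2  {5,6}:1
  |U|=3: {1,3,4}:1  {2,5,6}:1  {3,4,6}:3  {4,5,6}:3
  |U|=4: {0,1,3,4}:1  {1,3,4,6}:4  {2,4,5,6}:4  {3,4,5,6}:6
  |U|=5: {0,1,3,4,6}:5  {1,3,4,5,6}:10  {2,3,4,5,6}:10
  start at 0(a): 20
  start at 2(x): 15
sum over floor = 35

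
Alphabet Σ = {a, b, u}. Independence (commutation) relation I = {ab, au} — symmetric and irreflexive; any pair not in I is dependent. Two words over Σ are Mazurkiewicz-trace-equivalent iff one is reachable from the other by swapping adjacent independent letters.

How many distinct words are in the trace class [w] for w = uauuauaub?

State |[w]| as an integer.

piece 0:u — minimal
piece 1:a — minimal
piece 2:u rests on {0:u}
piece 3:u rests on {2:u}
piece 4:a rests on {1:a}
piece 5:u rests on {3:u}
piece 6:a rests on {4:a}
piece 7:u rests on {5:u}
piece 8:b rests on {7:u}
minimal pieces: {0:u, 1:a}
ways to finish when only these pieces remain (= sum over removing one remaining piece with nothing left below it):
  1 left: {6}→1  {8}→1
  2 left: {4,6}→1  {6,8}→2  {7,8}→1
  3 left: {1,4,6}→1  {4,6,8}→3  {5,7,8}→1  {6,7,8}→3
  4 left: {1,4,6,8}→4  {3,5,7,8}→1  {4,6,7,8}→6  {5,6,7,8}→4
  5 left: {1,4,6,7,8}→10  {2,3,5,7,8}→1  {3,5,6,7,8}→5  {4,5,6,7,8}→10
  6 left: {0,2,3,5,7,8}→1  {1,4,5,6,7,8}→20  {2,3,5,6,7,8}→6  {3,4,5,6,7,8}→15
  7 left: {0,2,3,5,6,7,8}→7  {1,3,4,5,6,7,8}→35  {2,3,4,5,6,7,8}→21
  placing 0:u first → 56 extensions
  placing 1:a first → 28 extensions
total linear extensions = 84

84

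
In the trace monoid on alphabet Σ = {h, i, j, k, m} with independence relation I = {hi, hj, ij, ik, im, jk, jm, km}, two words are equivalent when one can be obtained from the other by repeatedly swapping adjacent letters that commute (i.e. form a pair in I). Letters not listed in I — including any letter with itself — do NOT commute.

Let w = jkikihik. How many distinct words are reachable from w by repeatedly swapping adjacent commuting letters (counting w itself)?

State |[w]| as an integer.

piece 0:j — minimal
piece 1:k — minimal
piece 2:i — minimal
piece 3:k rests on {1:k}
piece 4:i rests on {2:i}
piece 5:h rests on {3:k}
piece 6:i rests on {4:i}
piece 7:k rests on {5:h}
minimal pieces: {0:j, 1:k, 2:i}
ways to finish when only these pieces remain (= sum over removing one remaining piece with nothing left below it):
  1 left: {0}→1  {6}→1  {7}→1
  2 left: {0,6}→2  {0,7}→2  {4,6}→1  {5,7}→1  {6,7}→2
  3 left: {0,4,6}→3  {0,5,7}→3  {0,6,7}→6  {2,4,6}→1  {3,5,7}→1  {4,6,7}→3  {5,6,7}→3
  4 left: {0,2,4,6}→4  {0,3,5,7}→4  {0,4,6,7}→12  {0,5,6,7}→12  {1,3,5,7}→1  {2,4,6,7}→4  {3,5,6,7}→4  {4,5,6,7}→6
  5 left: {0,1,3,5,7}→5  {0,2,4,6,7}→20  {0,3,5,6,7}→20  {0,4,5,6,7}→30  {1,3,5,6,7}→5  {2,4,5,6,7}→10  {3,4,5,6,7}→10
  6 left: {0,1,3,5,6,7}→30  {0,2,4,5,6,7}→60  {0,3,4,5,6,7}→60  {1,3,4,5,6,7}→15  {2,3,4,5,6,7}→20
  placing 0:j first → 35 extensions
  placing 1:k first → 140 extensions
  placing 2:i first → 105 extensions
total linear extensions = 280

280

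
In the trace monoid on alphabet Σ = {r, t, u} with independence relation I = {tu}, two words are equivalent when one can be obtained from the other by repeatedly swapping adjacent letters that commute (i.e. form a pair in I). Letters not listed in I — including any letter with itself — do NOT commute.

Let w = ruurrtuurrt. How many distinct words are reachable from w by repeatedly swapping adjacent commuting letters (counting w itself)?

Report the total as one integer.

#0=r has no predecessor
#1=u depends on [0:r]
#2=u depends on [1:u]
#3=r depends on [2:u]
#4=r depends on [3:r]
#5=t depends on [4:r]
#6=u depends on [4:r]
#7=u depends on [6:u]
#8=r depends on [5:t, 7:u]
#9=r depends on [8:r]
#10=t depends on [9:r]
sources: [0:r]
N(rest) = Σ N(rest − s) over sources s of rest; N(one piece) = 1:
  size 1 → [10]=1
  size 2 → [9,10]=1
  size 3 → [8,9,10]=1
  size 4 → [5,8,9,10]=1  [7,8,9,10]=1
  size 5 → [5,7,8,9,10]=2  [6,7,8,9,10]=1
  size 6 → [5,6,7,8,9,10]=3
  size 7 → [4,5,6,7,8,9,10]=3
  size 8 → [3,4,5,6,7,8,9,10]=3
  size 9 → [2,3,4,5,6,7,8,9,10]=3
  first=0(r) contributes 3

3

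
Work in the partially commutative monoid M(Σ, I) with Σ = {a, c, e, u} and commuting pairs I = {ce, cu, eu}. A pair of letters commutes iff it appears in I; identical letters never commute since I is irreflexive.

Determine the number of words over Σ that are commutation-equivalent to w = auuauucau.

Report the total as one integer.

0(a) covers ∅
1(u) covers 0:a
2(u) covers 1:u
3(a) covers 2:u
4(u) covers 3:a
5(u) covers 4:u
6(c) covers 3:a
7(a) covers 5:u, 6:c
8(u) covers 7:a
floor of heap: 0:a
completions by unplaced set U, small U first (add the entries for U minus each lowest piece of U):
  |U|=1: {8}:1
  |U|=2: {7,8}:1
  |U|=3: {5,7,8}:1  {6,7,8}:1
  |U|=4: {4,5,7,8}:1  {5,6,7,8}:2
  |U|=5: {4,5,6,7,8}:3
  |U|=6: {3,4,5,6,7,8}:3
  |U|=7: {2,3,4,5,6,7,8}:3
  start at 0(a): 3

3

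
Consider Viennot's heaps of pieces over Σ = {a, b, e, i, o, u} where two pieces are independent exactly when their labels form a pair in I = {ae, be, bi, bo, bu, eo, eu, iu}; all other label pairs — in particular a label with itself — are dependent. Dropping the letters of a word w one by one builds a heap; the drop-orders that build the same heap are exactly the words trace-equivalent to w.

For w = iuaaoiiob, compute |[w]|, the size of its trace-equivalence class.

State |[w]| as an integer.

10

piece 0:i — minimal
piece 1:u — minimal
piece 2:a rests on {0:i, 1:u}
piece 3:a rests on {2:a}
piece 4:o rests on {3:a}
piece 5:i rests on {4:o}
piece 6:i rests on {5:i}
piece 7:o rests on {6:i}
piece 8:b rests on {3:a}
minimal pieces: {0:i, 1:u}
ways to finish when only these pieces remain (= sum over removing one remaining piece with nothing left below it):
  1 left: {7}→1  {8}→1
  2 left: {6,7}→1  {7,8}→2
  3 left: {5,6,7}→1  {6,7,8}→3
  4 left: {4,5,6,7}→1  {5,6,7,8}→4
  5 left: {4,5,6,7,8}→5
  6 left: {3,4,5,6,7,8}→5
  7 left: {2,3,4,5,6,7,8}→5
  placing 0:i first → 5 extensions
  placing 1:u first → 5 extensions
total linear extensions = 10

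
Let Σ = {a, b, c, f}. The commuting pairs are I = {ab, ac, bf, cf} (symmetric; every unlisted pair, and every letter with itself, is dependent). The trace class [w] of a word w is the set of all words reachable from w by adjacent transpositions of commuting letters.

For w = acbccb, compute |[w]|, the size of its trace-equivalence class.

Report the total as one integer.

#0=a has no predecessor
#1=c has no predecessor
#2=b depends on [1:c]
#3=c depends on [2:b]
#4=c depends on [3:c]
#5=b depends on [4:c]
sources: [0:a, 1:c]
N(rest) = Σ N(rest − s) over sources s of rest; N(one piece) = 1:
  size 1 → [0]=1  [5]=1
  size 2 → [0,5]=2  [4,5]=1
  size 3 → [0,4,5]=3  [3,4,5]=1
  size 4 → [0,3,4,5]=4  [2,3,4,5]=1
  first=0(a) contributes 1
  first=1(c) contributes 5
|[w]| = 6

6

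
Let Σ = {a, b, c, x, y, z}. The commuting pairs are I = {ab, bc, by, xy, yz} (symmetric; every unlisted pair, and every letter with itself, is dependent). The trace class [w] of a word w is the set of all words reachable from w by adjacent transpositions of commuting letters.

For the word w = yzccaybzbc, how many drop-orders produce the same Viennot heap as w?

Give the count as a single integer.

49

#0=y has no predecessor
#1=z has no predecessor
#2=c depends on [0:y, 1:z]
#3=c depends on [2:c]
#4=a depends on [3:c]
#5=y depends on [4:a]
#6=b depends on [1:z]
#7=z depends on [4:a, 6:b]
#8=b depends on [7:z]
#9=c depends on [5:y, 7:z]
sources: [0:y, 1:z]
N(rest) = Σ N(rest − s) over sources s of rest; N(one piece) = 1:
  size 1 → [8]=1  [9]=1
  size 2 → [5,9]=1  [8,9]=2
  size 3 → [5,8,9]=3  [7,8,9]=2
  size 4 → [5,7,8,9]=5  [6,7,8,9]=2
  size 5 → [4,5,7,8,9]=5  [5,6,7,8,9]=7
  size 6 → [3,4,5,7,8,9]=5  [4,5,6,7,8,9]=12
  size 7 → [2,3,4,5,7,8,9]=5  [3,4,5,6,7,8,9]=17
  size 8 → [0,2,3,4,5,7,8,9]=5  [2,3,4,5,6,7,8,9]=22
  first=0(y) contributes 22
  first=1(z) contributes 27
|[w]| = 49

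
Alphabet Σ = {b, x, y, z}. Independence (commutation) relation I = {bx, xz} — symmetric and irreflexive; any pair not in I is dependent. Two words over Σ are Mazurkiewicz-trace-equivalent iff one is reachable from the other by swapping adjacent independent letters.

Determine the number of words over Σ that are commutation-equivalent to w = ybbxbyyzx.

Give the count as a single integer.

8

drop 0:y onto floor
drop 1:b onto {0:y}
drop 2:b onto {1:b}
drop 3:x onto {0:y}
drop 4:b onto {2:b}
drop 5:y onto {3:x, 4:b}
drop 6:y onto {5:y}
drop 7:z onto {6:y}
drop 8:x onto {6:y}
ground layer = {0:y}
drop-orders for the pieces not yet dropped (sum over which currently-grounded one goes next):
  1 to go: {7} 1  {8} 1
  2 to go: {7,8} 2
  3 to go: {6,7,8} 2
  4 to go: {5,6,7,8} 2
  5 to go: {3,5,6,7,8} 2  {4,5,6,7,8} 2
  6 to go: {2,4,5,6,7,8} 2  {3,4,5,6,7,8} 4
  7 to go: {1,2,4,5,6,7,8} 2  {2,3,4,5,6,7,8} 6
  if 0:y drops first: 8 orders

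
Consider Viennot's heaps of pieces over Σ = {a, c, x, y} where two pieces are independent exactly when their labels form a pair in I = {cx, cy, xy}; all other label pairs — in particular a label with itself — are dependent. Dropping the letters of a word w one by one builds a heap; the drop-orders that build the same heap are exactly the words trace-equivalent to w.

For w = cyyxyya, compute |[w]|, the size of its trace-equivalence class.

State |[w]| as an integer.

piece 0:c — minimal
piece 1:y — minimal
piece 2:y rests on {1:y}
piece 3:x — minimal
piece 4:y rests on {2:y}
piece 5:y rests on {4:y}
piece 6:a rests on {0:c, 3:x, 5:y}
minimal pieces: {0:c, 1:y, 3:x}
ways to finish when only these pieces remain (= sum over removing one remaining piece with nothing left below it):
  1 left: {6}→1
  2 left: {0,6}→1  {3,6}→1  {5,6}→1
  3 left: {0,3,6}→2  {0,5,6}→2  {3,5,6}→2  {4,5,6}→1
  4 left: {0,3,5,6}→6  {0,4,5,6}→3  {2,4,5,6}→1  {3,4,5,6}→3
  5 left: {0,2,4,5,6}→4  {0,3,4,5,6}→12  {1,2,4,5,6}→1  {2,3,4,5,6}→4
  placing 0:c first → 5 extensions
  placing 1:y first → 20 extensions
  placing 3:x first → 5 extensions
total linear extensions = 30

30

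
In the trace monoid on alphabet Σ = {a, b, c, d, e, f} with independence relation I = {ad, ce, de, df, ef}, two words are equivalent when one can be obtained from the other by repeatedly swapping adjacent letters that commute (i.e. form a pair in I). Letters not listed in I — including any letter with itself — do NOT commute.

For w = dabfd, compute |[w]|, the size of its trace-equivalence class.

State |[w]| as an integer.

0(d) covers ∅
1(a) covers ∅
2(b) covers 0:d, 1:a
3(f) covers 2:b
4(d) covers 2:b
floor of heap: 0:d, 1:a
completions by unplaced set U, small U first (add the entries for U minus each lowest piece of U):
  |U|=1: {3}:1  {4}:1
  |U|=2: {3,4}:2
  |U|=3: {2,3,4}:2
  start at 0(d): 2
  start at 1(a): 2
sum over floor = 4

4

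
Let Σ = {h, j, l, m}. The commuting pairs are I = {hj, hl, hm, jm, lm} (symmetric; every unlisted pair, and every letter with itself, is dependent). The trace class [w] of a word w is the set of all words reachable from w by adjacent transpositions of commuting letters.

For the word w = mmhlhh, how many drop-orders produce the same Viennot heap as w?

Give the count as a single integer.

60

#0=m has no predecessor
#1=m depends on [0:m]
#2=h has no predecessor
#3=l has no predecessor
#4=h depends on [2:h]
#5=h depends on [4:h]
sources: [0:m, 2:h, 3:l]
N(rest) = Σ N(rest − s) over sources s of rest; N(one piece) = 1:
  size 1 → [1]=1  [3]=1  [5]=1
  size 2 → [0,1]=1  [1,3]=2  [1,5]=2  [3,5]=2  [4,5]=1
  size 3 → [0,1,3]=3  [0,1,5]=3  [1,3,5]=6  [1,4,5]=3  [2,4,5]=1  [3,4,5]=3
  size 4 → [0,1,3,5]=12  [0,1,4,5]=6  [1,2,4,5]=4  [1,3,4,5]=12  [2,3,4,5]=4
  first=0(m) contributes 20
  first=2(h) contributes 30
  first=3(l) contributes 10
|[w]| = 60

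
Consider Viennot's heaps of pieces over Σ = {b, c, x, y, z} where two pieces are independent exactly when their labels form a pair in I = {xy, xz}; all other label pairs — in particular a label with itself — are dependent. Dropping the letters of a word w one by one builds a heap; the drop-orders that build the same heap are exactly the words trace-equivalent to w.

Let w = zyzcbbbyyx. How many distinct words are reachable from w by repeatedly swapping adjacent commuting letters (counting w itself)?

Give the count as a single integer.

drop 0:z onto floor
drop 1:y onto {0:z}
drop 2:z onto {1:y}
drop 3:c onto {2:z}
drop 4:b onto {3:c}
drop 5:b onto {4:b}
drop 6:b onto {5:b}
drop 7:y onto {6:b}
drop 8:y onto {7:y}
drop 9:x onto {6:b}
ground layer = {0:z}
drop-orders for the pieces not yet dropped (sum over which currently-grounded one goes next):
  1 to go: {8} 1  {9} 1
  2 to go: {7,8} 1  {8,9} 2
  3 to go: {7,8,9} 3
  4 to go: {6,7,8,9} 3
  5 to go: {5,6,7,8,9} 3
  6 to go: {4,5,6,7,8,9} 3
  7 to go: {3,4,5,6,7,8,9} 3
  8 to go: {2,3,4,5,6,7,8,9} 3
  if 0:z drops first: 3 orders

3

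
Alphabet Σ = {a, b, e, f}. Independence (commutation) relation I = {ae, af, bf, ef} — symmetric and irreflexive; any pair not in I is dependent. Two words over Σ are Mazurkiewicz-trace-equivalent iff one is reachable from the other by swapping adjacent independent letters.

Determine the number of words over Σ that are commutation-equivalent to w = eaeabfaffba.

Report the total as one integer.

990

#0=e has no predecessor
#1=a has no predecessor
#2=e depends on [0:e]
#3=a depends on [1:a]
#4=b depends on [2:e, 3:a]
#5=f has no predecessor
#6=a depends on [4:b]
#7=f depends on [5:f]
#8=f depends on [7:f]
#9=b depends on [6:a]
#10=a depends on [9:b]
sources: [0:e, 1:a, 5:f]
N(rest) = Σ N(rest − s) over sources s of rest; N(one piece) = 1:
  size 1 → [8]=1  [10]=1
  size 2 → [7,8]=1  [8,10]=2  [9,10]=1
  size 3 → [5,7,8]=1  [6,9,10]=1  [7,8,10]=3  [8,9,10]=3
  size 4 → [4,6,9,10]=1  [5,7,8,10]=4  [6,8,9,10]=4  [7,8,9,10]=6
  size 5 → [2,4,6,9,10]=1  [3,4,6,9,10]=1  [4,6,8,9,10]=5  [5,7,8,9,10]=10  [6,7,8,9,10]=10
  size 6 → [0,2,4,6,9,10]=1  [1,3,4,6,9,10]=1  [2,3,4,6,9,10]=2  [2,4,6,8,9,10]=6  [3,4,6,8,9,10]=6  [4,6,7,8,9,10]=15  [5,6,7,8,9,10]=20
  size 7 → [0,2,3,4,6,9,10]=3  [0,2,4,6,8,9,10]=7  [1,2,3,4,6,9,10]=3  [1,3,4,6,8,9,10]=7  [2,3,4,6,8,9,10]=14  [2,4,6,7,8,9,10]=21  [3,4,6,7,8,9,10]=21  [4,5,6,7,8,9,10]=35
  size 8 → [0,1,2,3,4,6,9,10]=6  [0,2,3,4,6,8,9,10]=24  [0,2,4,6,7,8,9,10]=28  [1,2,3,4,6,8,9,10]=24  [1,3,4,6,7,8,9,10]=28  [2,3,4,6,7,8,9,10]=56  [2,4,5,6,7,8,9,10]=56  [3,4,5,6,7,8,9,10]=56
  size 9 → [0,1,2,3,4,6,8,9,10]=54  [0,2,3,4,6,7,8,9,10]=108  [0,2,4,5,6,7,8,9,10]=84  [1,2,3,4,6,7,8,9,10]=108  [1,3,4,5,6,7,8,9,10]=84  [2,3,4,5,6,7,8,9,10]=168
  first=0(e) contributes 360
  first=1(a) contributes 360
  first=5(f) contributes 270
|[w]| = 990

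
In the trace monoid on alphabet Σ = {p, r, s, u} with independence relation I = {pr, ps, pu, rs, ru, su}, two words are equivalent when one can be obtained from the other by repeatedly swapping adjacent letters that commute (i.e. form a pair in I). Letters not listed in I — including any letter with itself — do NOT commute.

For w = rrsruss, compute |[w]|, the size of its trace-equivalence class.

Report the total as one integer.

drop 0:r onto floor
drop 1:r onto {0:r}
drop 2:s onto floor
drop 3:r onto {1:r}
drop 4:u onto floor
drop 5:s onto {2:s}
drop 6:s onto {5:s}
ground layer = {0:r, 2:s, 4:u}
drop-orders for the pieces not yet dropped (sum over which currently-grounded one goes next):
  1 to go: {3} 1  {4} 1  {6} 1
  2 to go: {1,3} 1  {3,4} 2  {3,6} 2  {4,6} 2  {5,6} 1
  3 to go: {0,1,3} 1  {1,3,4} 3  {1,3,6} 3  {2,5,6} 1  {3,4,6} 6  {3,5,6} 3  {4,5,6} 3
  4 to go: {0,1,3,4} 4  {0,1,3,6} 4  {1,3,4,6} 12  {1,3,5,6} 6  {2,3,5,6} 4  {2,4,5,6} 4  {3,4,5,6} 12
  5 to go: {0,1,3,4,6} 20  {0,1,3,5,6} 10  {1,2,3,5,6} 10  {1,3,4,5,6} 30  {2,3,4,5,6} 20
  if 0:r drops first: 60 orders
  if 2:s drops first: 60 orders
  if 4:u drops first: 20 orders
heap linearizations: 140

140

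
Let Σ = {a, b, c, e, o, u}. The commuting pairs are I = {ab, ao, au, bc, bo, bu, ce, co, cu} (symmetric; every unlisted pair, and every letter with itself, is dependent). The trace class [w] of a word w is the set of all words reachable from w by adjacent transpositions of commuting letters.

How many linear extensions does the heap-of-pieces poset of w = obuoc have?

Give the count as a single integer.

20

drop 0:o onto floor
drop 1:b onto floor
drop 2:u onto {0:o}
drop 3:o onto {2:u}
drop 4:c onto floor
ground layer = {0:o, 1:b, 4:c}
drop-orders for the pieces not yet dropped (sum over which currently-grounded one goes next):
  1 to go: {1} 1  {3} 1  {4} 1
  2 to go: {1,3} 2  {1,4} 2  {2,3} 1  {3,4} 2
  3 to go: {0,2,3} 1  {1,2,3} 3  {1,3,4} 6  {2,3,4} 3
  if 0:o drops first: 12 orders
  if 1:b drops first: 4 orders
  if 4:c drops first: 4 orders
heap linearizations: 20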